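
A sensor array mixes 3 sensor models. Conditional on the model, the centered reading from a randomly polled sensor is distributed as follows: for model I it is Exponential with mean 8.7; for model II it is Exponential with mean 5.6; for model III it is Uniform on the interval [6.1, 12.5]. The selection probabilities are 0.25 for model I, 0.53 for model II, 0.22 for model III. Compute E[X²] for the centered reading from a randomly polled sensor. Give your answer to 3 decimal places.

90.865

For each component E[X²] = Var + (mean)², giving I: 151.38; II: 62.72; III: 89.9033.
Overall E[X²] = 0.25·151.38 + 0.53·62.72 + 0.22·89.9033 = 90.8653.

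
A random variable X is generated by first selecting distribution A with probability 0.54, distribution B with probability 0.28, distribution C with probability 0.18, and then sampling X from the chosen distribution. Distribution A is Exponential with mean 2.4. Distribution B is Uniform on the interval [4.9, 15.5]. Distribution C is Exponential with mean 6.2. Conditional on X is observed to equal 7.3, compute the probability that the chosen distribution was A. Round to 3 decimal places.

0.233

Likelihoods f(7.3 | ·): A: 0.019898; B: 0.0943396; C: 0.0496892.
Posterior ∝ prior × likelihood. Numerator for A: 0.54·0.019898 = 0.0107449.
Normalizing constant: 0.54·0.019898 + 0.28·0.0943396 + 0.18·0.0496892 = 0.0461041.
P(A | observation) = 0.0107449 / 0.0461041 = 0.233058.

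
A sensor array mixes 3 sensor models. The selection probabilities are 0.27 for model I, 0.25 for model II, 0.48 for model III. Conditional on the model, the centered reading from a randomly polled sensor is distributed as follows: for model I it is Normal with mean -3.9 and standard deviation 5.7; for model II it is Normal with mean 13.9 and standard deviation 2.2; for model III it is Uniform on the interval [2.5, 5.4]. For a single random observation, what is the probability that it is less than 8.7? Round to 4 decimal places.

Conditional on each model, P(X < 8.7): I: 0.986466; II: 0.00904828; III: 1.
By total probability, P(X < 8.7) = 0.27·0.986466 + 0.25·0.00904828 + 0.48·1 = 0.748608.

0.7486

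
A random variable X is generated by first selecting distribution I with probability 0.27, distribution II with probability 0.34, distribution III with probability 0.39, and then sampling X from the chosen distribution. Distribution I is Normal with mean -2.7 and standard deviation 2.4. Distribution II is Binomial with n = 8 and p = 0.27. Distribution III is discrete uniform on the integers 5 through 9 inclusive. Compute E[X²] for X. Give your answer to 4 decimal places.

For each component E[X²] = Var + (mean)², giving I: 13.05; II: 6.2424; III: 51.
Overall E[X²] = 0.27·13.05 + 0.34·6.2424 + 0.39·51 = 25.5359.

25.5359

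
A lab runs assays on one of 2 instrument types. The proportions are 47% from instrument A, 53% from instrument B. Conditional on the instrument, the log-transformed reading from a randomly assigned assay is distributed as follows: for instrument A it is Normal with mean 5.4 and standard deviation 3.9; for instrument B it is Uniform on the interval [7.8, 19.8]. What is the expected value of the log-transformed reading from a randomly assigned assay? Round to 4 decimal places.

Component means — A: 5.4; B: 13.8.
E[X] = 0.47·5.4 + 0.53·13.8 = 9.852.

9.8520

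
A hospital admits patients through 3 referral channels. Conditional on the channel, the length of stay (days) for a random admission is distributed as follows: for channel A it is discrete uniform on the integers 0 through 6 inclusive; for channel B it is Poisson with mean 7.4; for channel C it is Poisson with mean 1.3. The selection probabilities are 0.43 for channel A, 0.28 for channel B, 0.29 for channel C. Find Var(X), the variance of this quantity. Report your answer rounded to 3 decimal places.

Per component, A: μ=3, E[X²]=13; B: μ=7.4, E[X²]=62.16; C: μ=1.3, E[X²]=2.99.
E[X] = 0.43·3 + 0.28·7.4 + 0.29·1.3 = 3.739.
E[X²] = 0.43·13 + 0.28·62.16 + 0.29·2.99 = 23.8619.
Var(X) = E[X²] − (E[X])² = 23.8619 − 13.9801 = 9.88178.

9.882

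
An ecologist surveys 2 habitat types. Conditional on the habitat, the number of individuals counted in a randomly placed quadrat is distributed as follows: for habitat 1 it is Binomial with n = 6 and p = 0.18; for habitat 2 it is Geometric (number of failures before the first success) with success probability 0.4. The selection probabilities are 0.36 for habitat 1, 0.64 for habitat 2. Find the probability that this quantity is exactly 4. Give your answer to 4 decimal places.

0.0370

Conditional on each habitat, P(X = 4): 1: 0.0105879; 2: 0.05184.
By total probability, P(X = 4) = 0.36·0.0105879 + 0.64·0.05184 = 0.0369892.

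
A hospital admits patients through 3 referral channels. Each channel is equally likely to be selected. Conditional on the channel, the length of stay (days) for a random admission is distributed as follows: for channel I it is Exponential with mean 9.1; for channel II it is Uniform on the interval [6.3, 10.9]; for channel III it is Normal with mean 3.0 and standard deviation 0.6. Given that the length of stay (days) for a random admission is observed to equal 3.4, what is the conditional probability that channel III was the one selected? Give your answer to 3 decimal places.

Likelihoods f(3.4 | ·): I: 0.0756301; II: 0; III: 0.532413.
Posterior ∝ prior × likelihood. Numerator for III: 0.333333·0.532413 = 0.177471.
Normalizing constant: 0.333333·0.0756301 + 0.333333·0 + 0.333333·0.532413 = 0.202681.
P(III | observation) = 0.177471 / 0.202681 = 0.875617.

0.876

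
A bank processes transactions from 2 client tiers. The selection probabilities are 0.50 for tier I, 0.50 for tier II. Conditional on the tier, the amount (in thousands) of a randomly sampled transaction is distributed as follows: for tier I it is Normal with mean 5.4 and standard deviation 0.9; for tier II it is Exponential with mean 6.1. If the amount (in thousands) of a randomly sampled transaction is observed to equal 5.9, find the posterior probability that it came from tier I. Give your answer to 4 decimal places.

0.8591

Likelihoods f(5.9 | ·): I: 0.37988; II: 0.0623182.
Posterior ∝ prior × likelihood. Numerator for I: 0.5·0.37988 = 0.18994.
Normalizing constant: 0.5·0.37988 + 0.5·0.0623182 = 0.221099.
P(I | observation) = 0.18994 / 0.221099 = 0.859072.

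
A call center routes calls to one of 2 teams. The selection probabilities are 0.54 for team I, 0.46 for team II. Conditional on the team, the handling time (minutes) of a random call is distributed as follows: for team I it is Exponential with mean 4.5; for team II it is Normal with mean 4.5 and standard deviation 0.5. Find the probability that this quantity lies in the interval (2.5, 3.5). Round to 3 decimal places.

0.072

Conditional on each team, P(2.5 < X < 3.5): I: 0.114328; II: 0.0227185.
By total probability, P(2.5 < X < 3.5) = 0.54·0.114328 + 0.46·0.0227185 = 0.0721874.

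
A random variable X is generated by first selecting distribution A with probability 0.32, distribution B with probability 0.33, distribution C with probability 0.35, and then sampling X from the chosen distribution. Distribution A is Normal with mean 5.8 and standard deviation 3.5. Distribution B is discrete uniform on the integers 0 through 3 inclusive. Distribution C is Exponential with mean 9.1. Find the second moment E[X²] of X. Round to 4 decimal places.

For each component E[X²] = Var + (mean)², giving A: 45.89; B: 3.5; C: 165.62.
Overall E[X²] = 0.32·45.89 + 0.33·3.5 + 0.35·165.62 = 73.8068.

73.8068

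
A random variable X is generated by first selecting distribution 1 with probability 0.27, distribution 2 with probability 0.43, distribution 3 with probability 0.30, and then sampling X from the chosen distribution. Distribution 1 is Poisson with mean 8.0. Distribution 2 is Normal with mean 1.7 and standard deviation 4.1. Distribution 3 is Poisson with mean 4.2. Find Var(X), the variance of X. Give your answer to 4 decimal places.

Per component, 1: μ=8, E[X²]=72; 2: μ=1.7, E[X²]=19.7; 3: μ=4.2, E[X²]=21.84.
E[X] = 0.27·8 + 0.43·1.7 + 0.3·4.2 = 4.151.
E[X²] = 0.27·72 + 0.43·19.7 + 0.3·21.84 = 34.463.
Var(X) = E[X²] − (E[X])² = 34.463 − 17.2308 = 17.2322.

17.2322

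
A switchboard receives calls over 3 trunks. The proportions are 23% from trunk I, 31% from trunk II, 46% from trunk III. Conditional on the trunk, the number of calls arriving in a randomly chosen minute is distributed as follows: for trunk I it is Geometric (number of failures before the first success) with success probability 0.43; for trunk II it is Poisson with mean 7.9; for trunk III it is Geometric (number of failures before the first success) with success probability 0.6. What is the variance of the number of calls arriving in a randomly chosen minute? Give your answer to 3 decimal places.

14.258

Per component, I: μ=1.32558, E[X²]=4.83991; II: μ=7.9, E[X²]=70.31; III: μ=0.666667, E[X²]=1.55556.
E[X] = 0.23·1.32558 + 0.31·7.9 + 0.46·0.666667 = 3.06055.
E[X²] = 0.23·4.83991 + 0.31·70.31 + 0.46·1.55556 = 23.6248.
Var(X) = E[X²] − (E[X])² = 23.6248 − 9.36697 = 14.2579.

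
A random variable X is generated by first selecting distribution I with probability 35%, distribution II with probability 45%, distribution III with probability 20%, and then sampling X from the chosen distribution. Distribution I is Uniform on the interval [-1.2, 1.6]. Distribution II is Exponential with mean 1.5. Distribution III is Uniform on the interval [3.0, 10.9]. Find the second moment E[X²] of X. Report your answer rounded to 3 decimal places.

12.968

For each component E[X²] = Var + (mean)², giving I: 0.693333; II: 4.5; III: 53.5033.
Overall E[X²] = 0.35·0.693333 + 0.45·4.5 + 0.2·53.5033 = 12.9683.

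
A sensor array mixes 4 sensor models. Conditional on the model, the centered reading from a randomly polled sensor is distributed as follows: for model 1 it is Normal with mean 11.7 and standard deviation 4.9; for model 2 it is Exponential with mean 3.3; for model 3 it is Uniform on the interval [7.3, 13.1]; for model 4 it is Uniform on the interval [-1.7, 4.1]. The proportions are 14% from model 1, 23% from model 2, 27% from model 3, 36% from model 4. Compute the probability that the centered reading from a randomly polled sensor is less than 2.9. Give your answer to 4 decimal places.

Conditional on each model, P(X < 2.9): 1: 0.0362538; 2: 0.584714; 3: 0; 4: 0.793103.
By total probability, P(X < 2.9) = 0.14·0.0362538 + 0.23·0.584714 + 0.27·0 + 0.36·0.793103 = 0.425077.

0.4251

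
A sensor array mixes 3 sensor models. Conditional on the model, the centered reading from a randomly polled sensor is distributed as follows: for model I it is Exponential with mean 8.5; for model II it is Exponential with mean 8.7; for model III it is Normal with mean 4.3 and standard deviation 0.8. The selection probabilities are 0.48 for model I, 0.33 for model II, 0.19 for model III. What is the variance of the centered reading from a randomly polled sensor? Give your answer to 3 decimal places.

Per component, I: μ=8.5, E[X²]=144.5; II: μ=8.7, E[X²]=151.38; III: μ=4.3, E[X²]=19.13.
E[X] = 0.48·8.5 + 0.33·8.7 + 0.19·4.3 = 7.768.
E[X²] = 0.48·144.5 + 0.33·151.38 + 0.19·19.13 = 122.95.
Var(X) = E[X²] − (E[X])² = 122.95 − 60.3418 = 62.6083.

62.608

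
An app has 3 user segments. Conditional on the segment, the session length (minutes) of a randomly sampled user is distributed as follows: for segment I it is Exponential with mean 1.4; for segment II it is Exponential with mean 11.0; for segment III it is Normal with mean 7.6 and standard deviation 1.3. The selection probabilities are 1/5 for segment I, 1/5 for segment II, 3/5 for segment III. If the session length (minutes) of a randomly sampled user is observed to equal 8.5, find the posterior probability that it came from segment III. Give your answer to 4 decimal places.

Likelihoods f(8.5 | ·): I: 0.00164848; II: 0.0419775; III: 0.241485.
Posterior ∝ prior × likelihood. Numerator for III: 0.6·0.241485 = 0.144891.
Normalizing constant: 0.2·0.00164848 + 0.2·0.0419775 + 0.6·0.241485 = 0.153616.
P(III | observation) = 0.144891 / 0.153616 = 0.943201.

0.9432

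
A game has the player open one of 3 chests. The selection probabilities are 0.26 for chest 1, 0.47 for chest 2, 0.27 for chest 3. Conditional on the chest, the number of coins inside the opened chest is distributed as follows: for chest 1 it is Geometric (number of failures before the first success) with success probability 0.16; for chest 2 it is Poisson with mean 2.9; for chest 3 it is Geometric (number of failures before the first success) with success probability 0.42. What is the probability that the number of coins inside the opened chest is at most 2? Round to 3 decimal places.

Conditional on each chest, P(X ≤ 2): 1: 0.407296; 2: 0.445963; 3: 0.804888.
By total probability, P(X ≤ 2) = 0.26·0.407296 + 0.47·0.445963 + 0.27·0.804888 = 0.532819.

0.533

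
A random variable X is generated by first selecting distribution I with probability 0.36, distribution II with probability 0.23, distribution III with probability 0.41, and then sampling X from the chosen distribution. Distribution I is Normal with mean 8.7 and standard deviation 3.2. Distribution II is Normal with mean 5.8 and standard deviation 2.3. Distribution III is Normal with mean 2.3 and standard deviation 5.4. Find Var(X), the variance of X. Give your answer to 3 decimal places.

Per component, I: μ=8.7, E[X²]=85.93; II: μ=5.8, E[X²]=38.93; III: μ=2.3, E[X²]=34.45.
E[X] = 0.36·8.7 + 0.23·5.8 + 0.41·2.3 = 5.409.
E[X²] = 0.36·85.93 + 0.23·38.93 + 0.41·34.45 = 54.0132.
Var(X) = E[X²] − (E[X])² = 54.0132 − 29.2573 = 24.7559.

24.756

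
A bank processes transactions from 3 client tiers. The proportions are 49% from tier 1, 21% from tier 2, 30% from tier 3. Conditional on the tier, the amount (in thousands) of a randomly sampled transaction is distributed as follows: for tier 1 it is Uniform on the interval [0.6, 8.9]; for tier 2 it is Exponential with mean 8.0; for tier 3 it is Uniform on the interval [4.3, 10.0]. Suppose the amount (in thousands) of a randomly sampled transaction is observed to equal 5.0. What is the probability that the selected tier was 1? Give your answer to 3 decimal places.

0.470

Likelihoods f(5.0 | ·): 1: 0.120482; 2: 0.0669077; 3: 0.175439.
Posterior ∝ prior × likelihood. Numerator for 1: 0.49·0.120482 = 0.0590361.
Normalizing constant: 0.49·0.120482 + 0.21·0.0669077 + 0.3·0.175439 = 0.125718.
P(1 | observation) = 0.0590361 / 0.125718 = 0.469591.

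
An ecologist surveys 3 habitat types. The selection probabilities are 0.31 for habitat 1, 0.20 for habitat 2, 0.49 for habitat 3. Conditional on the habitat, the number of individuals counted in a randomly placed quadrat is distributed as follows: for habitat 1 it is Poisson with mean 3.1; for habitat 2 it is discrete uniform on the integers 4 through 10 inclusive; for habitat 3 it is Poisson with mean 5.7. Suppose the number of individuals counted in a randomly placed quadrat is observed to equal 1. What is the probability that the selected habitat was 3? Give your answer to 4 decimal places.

Likelihoods P(X=1 | ·): 1: 0.139653; 2: 0; 3: 0.019072.
Posterior ∝ prior × likelihood. Numerator for 3: 0.49·0.019072 = 0.00934528.
Normalizing constant: 0.31·0.139653 + 0.2·0 + 0.49·0.019072 = 0.0526376.
P(3 | observation) = 0.00934528 / 0.0526376 = 0.17754.

0.1775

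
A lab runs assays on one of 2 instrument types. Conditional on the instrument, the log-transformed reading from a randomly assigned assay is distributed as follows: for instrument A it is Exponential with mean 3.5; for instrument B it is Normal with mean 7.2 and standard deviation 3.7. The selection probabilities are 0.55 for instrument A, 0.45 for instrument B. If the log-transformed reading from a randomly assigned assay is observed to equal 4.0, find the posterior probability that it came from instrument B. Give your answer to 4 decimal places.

Likelihoods f(4.0 | ·): A: 0.0911162; B: 0.0741795.
Posterior ∝ prior × likelihood. Numerator for B: 0.45·0.0741795 = 0.0333808.
Normalizing constant: 0.55·0.0911162 + 0.45·0.0741795 = 0.0834947.
P(B | observation) = 0.0333808 / 0.0834947 = 0.399795.

0.3998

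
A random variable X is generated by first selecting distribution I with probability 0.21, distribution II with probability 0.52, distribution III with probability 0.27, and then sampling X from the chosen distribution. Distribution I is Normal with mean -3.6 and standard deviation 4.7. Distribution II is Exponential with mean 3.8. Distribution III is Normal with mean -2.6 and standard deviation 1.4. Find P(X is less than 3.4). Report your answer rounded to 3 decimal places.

0.773

Conditional on each component, P(X < 3.4): I: 0.931804; II: 0.591285; III: 0.999991.
By total probability, P(X < 3.4) = 0.21·0.931804 + 0.52·0.591285 + 0.27·0.999991 = 0.773144.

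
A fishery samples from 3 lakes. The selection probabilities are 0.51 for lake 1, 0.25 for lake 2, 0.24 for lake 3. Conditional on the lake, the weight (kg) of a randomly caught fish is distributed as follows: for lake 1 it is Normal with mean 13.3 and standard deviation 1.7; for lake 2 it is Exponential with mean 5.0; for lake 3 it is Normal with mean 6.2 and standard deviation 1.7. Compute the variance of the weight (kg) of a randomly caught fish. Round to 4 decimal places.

23.4576

Per component, 1: μ=13.3, E[X²]=179.78; 2: μ=5, E[X²]=50; 3: μ=6.2, E[X²]=41.33.
E[X] = 0.51·13.3 + 0.25·5 + 0.24·6.2 = 9.521.
E[X²] = 0.51·179.78 + 0.25·50 + 0.24·41.33 = 114.107.
Var(X) = E[X²] − (E[X])² = 114.107 − 90.6494 = 23.4576.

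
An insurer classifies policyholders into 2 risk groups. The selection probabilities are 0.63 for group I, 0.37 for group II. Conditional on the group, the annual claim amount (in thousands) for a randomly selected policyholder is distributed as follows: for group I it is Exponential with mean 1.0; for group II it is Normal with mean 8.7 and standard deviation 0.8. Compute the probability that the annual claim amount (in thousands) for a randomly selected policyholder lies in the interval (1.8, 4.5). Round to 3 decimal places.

0.097

Conditional on each group, P(1.8 < X < 4.5): I: 0.15419; II: 7.60496e-08.
By total probability, P(1.8 < X < 4.5) = 0.63·0.15419 + 0.37·7.60496e-08 = 0.0971397.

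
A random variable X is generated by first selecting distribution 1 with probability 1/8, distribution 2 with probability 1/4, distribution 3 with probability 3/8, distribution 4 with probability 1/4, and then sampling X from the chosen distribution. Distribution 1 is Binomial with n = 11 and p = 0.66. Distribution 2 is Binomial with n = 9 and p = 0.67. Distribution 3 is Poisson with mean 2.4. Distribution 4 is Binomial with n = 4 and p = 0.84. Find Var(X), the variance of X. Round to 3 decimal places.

Per component, 1: μ=7.26, E[X²]=55.176; 2: μ=6.03, E[X²]=38.3508; 3: μ=2.4, E[X²]=8.16; 4: μ=3.36, E[X²]=11.8272.
E[X] = 0.125·7.26 + 0.25·6.03 + 0.375·2.4 + 0.25·3.36 = 4.155.
E[X²] = 0.125·55.176 + 0.25·38.3508 + 0.375·8.16 + 0.25·11.8272 = 22.5015.
Var(X) = E[X²] − (E[X])² = 22.5015 − 17.264 = 5.23747.

5.237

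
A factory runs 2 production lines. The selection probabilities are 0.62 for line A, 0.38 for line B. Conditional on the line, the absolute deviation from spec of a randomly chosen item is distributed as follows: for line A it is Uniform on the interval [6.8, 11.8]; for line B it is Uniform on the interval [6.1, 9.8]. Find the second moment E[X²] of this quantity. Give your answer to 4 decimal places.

79.3659

For each component E[X²] = Var + (mean)², giving A: 88.5733; B: 64.3433.
Overall E[X²] = 0.62·88.5733 + 0.38·64.3433 = 79.3659.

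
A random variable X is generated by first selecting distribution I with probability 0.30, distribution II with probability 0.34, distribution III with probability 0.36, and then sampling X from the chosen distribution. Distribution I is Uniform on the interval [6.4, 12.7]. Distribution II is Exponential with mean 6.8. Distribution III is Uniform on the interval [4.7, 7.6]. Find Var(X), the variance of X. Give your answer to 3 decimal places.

Per component, I: μ=9.55, E[X²]=94.51; II: μ=6.8, E[X²]=92.48; III: μ=6.15, E[X²]=38.5233.
E[X] = 0.3·9.55 + 0.34·6.8 + 0.36·6.15 = 7.391.
E[X²] = 0.3·94.51 + 0.34·92.48 + 0.36·38.5233 = 73.6646.
Var(X) = E[X²] − (E[X])² = 73.6646 − 54.6269 = 19.0377.

19.038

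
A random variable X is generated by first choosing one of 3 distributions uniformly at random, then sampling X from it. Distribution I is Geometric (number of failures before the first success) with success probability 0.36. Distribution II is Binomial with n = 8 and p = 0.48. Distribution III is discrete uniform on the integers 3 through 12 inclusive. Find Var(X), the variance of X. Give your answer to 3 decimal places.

10.661

Per component, I: μ=1.77778, E[X²]=8.09877; II: μ=3.84, E[X²]=16.7424; III: μ=7.5, E[X²]=64.5.
E[X] = 0.333333·1.77778 + 0.333333·3.84 + 0.333333·7.5 = 4.37259.
E[X²] = 0.333333·8.09877 + 0.333333·16.7424 + 0.333333·64.5 = 29.7804.
Var(X) = E[X²] − (E[X])² = 29.7804 − 19.1196 = 10.6608.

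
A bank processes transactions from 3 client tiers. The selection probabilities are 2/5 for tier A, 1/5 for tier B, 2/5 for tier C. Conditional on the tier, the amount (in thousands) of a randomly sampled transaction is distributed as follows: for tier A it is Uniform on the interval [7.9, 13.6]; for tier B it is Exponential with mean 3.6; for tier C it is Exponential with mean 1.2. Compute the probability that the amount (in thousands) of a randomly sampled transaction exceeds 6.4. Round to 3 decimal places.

Conditional on each tier, P(X > 6.4): A: 1; B: 0.169013; C: 0.00482795.
By total probability, P(X > 6.4) = 0.4·1 + 0.2·0.169013 + 0.4·0.00482795 = 0.435734.

0.436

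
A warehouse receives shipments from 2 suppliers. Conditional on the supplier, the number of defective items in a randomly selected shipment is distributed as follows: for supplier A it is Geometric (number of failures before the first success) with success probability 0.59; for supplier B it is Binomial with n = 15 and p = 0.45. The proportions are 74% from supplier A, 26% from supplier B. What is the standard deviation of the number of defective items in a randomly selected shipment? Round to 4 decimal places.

Per component, A: μ=0.694915, E[X²]=1.66073; B: μ=6.75, E[X²]=49.275.
E[X] = 0.74·0.694915 + 0.26·6.75 = 2.26924.
E[X²] = 0.74·1.66073 + 0.26·49.275 = 14.0404.
Var(X) = E[X²] − (E[X])² = 14.0404 − 5.14944 = 8.891.
SD(X) = √8.891 = 2.98178.

2.9818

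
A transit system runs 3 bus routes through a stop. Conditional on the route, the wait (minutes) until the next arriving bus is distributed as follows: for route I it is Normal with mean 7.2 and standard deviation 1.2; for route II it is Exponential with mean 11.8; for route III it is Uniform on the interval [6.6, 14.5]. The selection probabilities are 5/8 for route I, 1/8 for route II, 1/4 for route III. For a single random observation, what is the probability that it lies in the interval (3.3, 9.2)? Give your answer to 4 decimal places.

Conditional on each route, P(3.3 < X < 9.2): I: 0.951633; II: 0.297479; III: 0.329114.
By total probability, P(3.3 < X < 9.2) = 0.625·0.951633 + 0.125·0.297479 + 0.25·0.329114 = 0.714234.

0.7142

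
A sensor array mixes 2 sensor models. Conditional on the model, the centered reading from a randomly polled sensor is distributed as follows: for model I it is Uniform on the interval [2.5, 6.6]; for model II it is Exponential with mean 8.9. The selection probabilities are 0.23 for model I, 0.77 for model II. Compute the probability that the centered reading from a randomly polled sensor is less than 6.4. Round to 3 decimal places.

Conditional on each model, P(X < 6.4): I: 0.95122; II: 0.51281.
By total probability, P(X < 6.4) = 0.23·0.95122 + 0.77·0.51281 = 0.613644.

0.614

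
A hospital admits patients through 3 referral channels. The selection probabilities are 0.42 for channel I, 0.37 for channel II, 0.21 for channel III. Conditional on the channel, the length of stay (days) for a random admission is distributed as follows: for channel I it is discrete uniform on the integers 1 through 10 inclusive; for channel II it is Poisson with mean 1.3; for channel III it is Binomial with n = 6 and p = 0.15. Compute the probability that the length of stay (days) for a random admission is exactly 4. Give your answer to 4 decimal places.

Conditional on each channel, P(X = 4): I: 0.1; II: 0.0324324; III: 0.00548648.
By total probability, P(X = 4) = 0.42·0.1 + 0.37·0.0324324 + 0.21·0.00548648 = 0.0551522.

0.0552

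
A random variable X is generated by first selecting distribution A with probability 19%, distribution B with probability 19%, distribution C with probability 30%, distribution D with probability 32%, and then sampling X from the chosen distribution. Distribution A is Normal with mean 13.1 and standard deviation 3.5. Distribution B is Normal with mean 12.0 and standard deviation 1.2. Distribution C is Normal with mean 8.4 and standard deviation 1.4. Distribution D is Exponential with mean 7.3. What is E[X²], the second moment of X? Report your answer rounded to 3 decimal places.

118.429

For each component E[X²] = Var + (mean)², giving A: 183.86; B: 145.44; C: 72.52; D: 106.58.
Overall E[X²] = 0.19·183.86 + 0.19·145.44 + 0.3·72.52 + 0.32·106.58 = 118.429.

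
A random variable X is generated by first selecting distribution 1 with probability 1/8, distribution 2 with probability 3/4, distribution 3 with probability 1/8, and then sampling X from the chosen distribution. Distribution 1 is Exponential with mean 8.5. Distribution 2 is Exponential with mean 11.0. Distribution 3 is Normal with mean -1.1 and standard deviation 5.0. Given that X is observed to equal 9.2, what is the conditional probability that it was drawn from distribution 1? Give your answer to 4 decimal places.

Likelihoods f(9.2 | ·): 1: 0.0398585; 2: 0.0393894; 3: 0.00955991.
Posterior ∝ prior × likelihood. Numerator for 1: 0.125·0.0398585 = 0.00498231.
Normalizing constant: 0.125·0.0398585 + 0.75·0.0393894 + 0.125·0.00955991 = 0.0357193.
P(1 | observation) = 0.00498231 / 0.0357193 = 0.139485.

0.1395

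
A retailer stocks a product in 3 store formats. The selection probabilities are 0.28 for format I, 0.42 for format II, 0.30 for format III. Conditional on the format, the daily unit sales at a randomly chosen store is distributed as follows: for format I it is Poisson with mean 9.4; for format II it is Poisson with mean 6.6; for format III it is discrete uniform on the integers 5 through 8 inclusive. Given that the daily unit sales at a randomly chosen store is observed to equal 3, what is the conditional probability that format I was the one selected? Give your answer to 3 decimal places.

Likelihoods P(X=3 | ·): I: 0.0114515; II: 0.0651834; III: 0.
Posterior ∝ prior × likelihood. Numerator for I: 0.28·0.0114515 = 0.00320643.
Normalizing constant: 0.28·0.0114515 + 0.42·0.0651834 + 0.3·0 = 0.0305835.
P(I | observation) = 0.00320643 / 0.0305835 = 0.104842.

0.105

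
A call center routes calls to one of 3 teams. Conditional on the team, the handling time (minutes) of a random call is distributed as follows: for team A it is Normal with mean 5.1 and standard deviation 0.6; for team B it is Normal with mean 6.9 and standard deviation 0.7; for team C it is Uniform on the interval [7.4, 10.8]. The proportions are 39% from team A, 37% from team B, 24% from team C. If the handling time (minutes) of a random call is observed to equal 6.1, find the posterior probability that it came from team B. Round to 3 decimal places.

0.629

Likelihoods f(6.1 | ·): A: 0.165795; B: 0.296614; C: 0.
Posterior ∝ prior × likelihood. Numerator for B: 0.37·0.296614 = 0.109747.
Normalizing constant: 0.39·0.165795 + 0.37·0.296614 + 0.24·0 = 0.174407.
P(B | observation) = 0.109747 / 0.174407 = 0.629258.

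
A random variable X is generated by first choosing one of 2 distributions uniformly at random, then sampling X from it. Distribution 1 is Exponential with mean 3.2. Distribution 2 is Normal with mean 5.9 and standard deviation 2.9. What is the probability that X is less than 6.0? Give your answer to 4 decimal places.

0.6802

Conditional on each component, P(X < 6.0): 1: 0.846645; 2: 0.513754.
By total probability, P(X < 6.0) = 0.5·0.846645 + 0.5·0.513754 = 0.680199.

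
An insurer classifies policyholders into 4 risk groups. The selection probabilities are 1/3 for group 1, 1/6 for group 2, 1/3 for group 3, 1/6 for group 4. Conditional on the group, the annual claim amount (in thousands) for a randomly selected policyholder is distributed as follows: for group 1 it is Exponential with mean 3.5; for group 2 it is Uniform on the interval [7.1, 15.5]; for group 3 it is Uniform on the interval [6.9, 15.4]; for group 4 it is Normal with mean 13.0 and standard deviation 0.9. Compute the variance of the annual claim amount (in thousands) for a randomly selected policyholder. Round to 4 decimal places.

22.3733

Per component, 1: μ=3.5, E[X²]=24.5; 2: μ=11.3, E[X²]=133.57; 3: μ=11.15, E[X²]=130.343; 4: μ=13, E[X²]=169.81.
E[X] = 0.333333·3.5 + 0.166667·11.3 + 0.333333·11.15 + 0.166667·13 = 8.93333.
E[X²] = 0.333333·24.5 + 0.166667·133.57 + 0.333333·130.343 + 0.166667·169.81 = 102.178.
Var(X) = E[X²] − (E[X])² = 102.178 − 79.8044 = 22.3733.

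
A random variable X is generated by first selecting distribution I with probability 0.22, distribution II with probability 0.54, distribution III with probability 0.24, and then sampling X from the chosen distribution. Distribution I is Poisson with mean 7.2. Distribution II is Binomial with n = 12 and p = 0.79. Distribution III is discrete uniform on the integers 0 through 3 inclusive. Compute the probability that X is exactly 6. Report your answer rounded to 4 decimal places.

0.0422

Conditional on each component, P(X = 6): I: 0.144458; II: 0.0192642; III: 0.
By total probability, P(X = 6) = 0.22·0.144458 + 0.54·0.0192642 + 0.24·0 = 0.0421835.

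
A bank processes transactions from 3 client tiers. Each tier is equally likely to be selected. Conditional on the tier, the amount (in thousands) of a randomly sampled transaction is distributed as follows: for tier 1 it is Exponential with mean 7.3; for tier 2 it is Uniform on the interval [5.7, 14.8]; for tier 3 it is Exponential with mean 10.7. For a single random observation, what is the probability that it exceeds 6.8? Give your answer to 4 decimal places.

Conditional on each tier, P(X > 6.8): 1: 0.39396; 2: 0.879121; 3: 0.529663.
By total probability, P(X > 6.8) = 0.333333·0.39396 + 0.333333·0.879121 + 0.333333·0.529663 = 0.600915.

0.6009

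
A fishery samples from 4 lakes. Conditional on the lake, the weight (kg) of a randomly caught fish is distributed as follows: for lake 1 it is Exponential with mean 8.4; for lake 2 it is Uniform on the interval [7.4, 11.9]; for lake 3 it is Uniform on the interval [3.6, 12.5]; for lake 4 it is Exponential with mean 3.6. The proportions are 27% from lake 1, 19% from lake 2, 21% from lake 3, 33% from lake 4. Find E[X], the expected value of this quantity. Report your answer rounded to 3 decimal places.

6.980

Component means — 1: 8.4; 2: 9.65; 3: 8.05; 4: 3.6.
E[X] = 0.27·8.4 + 0.19·9.65 + 0.21·8.05 + 0.33·3.6 = 6.98.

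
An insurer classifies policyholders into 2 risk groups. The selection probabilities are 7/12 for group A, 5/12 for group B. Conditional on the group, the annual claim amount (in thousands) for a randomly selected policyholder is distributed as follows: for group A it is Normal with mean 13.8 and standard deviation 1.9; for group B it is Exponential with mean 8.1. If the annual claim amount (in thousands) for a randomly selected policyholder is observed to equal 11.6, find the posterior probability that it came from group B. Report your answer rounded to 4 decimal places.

Likelihoods f(11.6 | ·): A: 0.107405; B: 0.0294824.
Posterior ∝ prior × likelihood. Numerator for B: 0.416667·0.0294824 = 0.0122843.
Normalizing constant: 0.583333·0.107405 + 0.416667·0.0294824 = 0.074937.
P(B | observation) = 0.0122843 / 0.074937 = 0.163929.

0.1639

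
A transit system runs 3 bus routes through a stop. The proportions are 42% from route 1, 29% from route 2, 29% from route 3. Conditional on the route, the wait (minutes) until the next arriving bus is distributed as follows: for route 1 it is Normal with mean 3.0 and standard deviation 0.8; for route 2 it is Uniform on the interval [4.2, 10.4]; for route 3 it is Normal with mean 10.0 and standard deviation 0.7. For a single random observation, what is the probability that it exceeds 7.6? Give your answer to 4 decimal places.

0.4209

Conditional on each route, P(X > 7.6): 1: 4.46217e-09; 2: 0.451613; 3: 0.999697.
By total probability, P(X > 7.6) = 0.42·4.46217e-09 + 0.29·0.451613 + 0.29·0.999697 = 0.42088.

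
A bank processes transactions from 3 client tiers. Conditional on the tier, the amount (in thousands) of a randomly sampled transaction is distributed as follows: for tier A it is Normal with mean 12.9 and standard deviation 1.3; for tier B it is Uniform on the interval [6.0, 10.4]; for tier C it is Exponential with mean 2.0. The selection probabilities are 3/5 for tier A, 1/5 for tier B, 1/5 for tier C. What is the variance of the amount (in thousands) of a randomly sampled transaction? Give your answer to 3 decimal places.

20.582

Per component, A: μ=12.9, E[X²]=168.1; B: μ=8.2, E[X²]=68.8533; C: μ=2, E[X²]=8.
E[X] = 0.6·12.9 + 0.2·8.2 + 0.2·2 = 9.78.
E[X²] = 0.6·168.1 + 0.2·68.8533 + 0.2·8 = 116.231.
Var(X) = E[X²] − (E[X])² = 116.231 − 95.6484 = 20.5823.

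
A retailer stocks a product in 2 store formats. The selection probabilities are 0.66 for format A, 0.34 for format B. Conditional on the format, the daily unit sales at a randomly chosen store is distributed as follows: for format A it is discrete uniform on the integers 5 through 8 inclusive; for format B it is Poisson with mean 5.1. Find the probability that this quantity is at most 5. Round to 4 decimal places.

Conditional on each format, P(X ≤ 5): A: 0.25; B: 0.59842.
By total probability, P(X ≤ 5) = 0.66·0.25 + 0.34·0.59842 = 0.368463.

0.3685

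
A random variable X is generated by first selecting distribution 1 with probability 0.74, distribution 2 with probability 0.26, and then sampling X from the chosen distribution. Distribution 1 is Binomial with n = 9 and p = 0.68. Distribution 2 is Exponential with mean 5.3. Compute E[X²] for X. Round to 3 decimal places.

For each component E[X²] = Var + (mean)², giving 1: 39.4128; 2: 56.18.
Overall E[X²] = 0.74·39.4128 + 0.26·56.18 = 43.7723.

43.772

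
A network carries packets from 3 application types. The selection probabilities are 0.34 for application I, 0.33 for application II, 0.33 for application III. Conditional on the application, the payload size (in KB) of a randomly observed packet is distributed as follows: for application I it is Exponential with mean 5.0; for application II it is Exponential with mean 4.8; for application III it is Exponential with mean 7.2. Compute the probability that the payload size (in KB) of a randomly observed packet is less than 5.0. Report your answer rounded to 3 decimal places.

0.594

Conditional on each application, P(X < 5.0): I: 0.632121; II: 0.647134; III: 0.500648.
By total probability, P(X < 5.0) = 0.34·0.632121 + 0.33·0.647134 + 0.33·0.500648 = 0.593689.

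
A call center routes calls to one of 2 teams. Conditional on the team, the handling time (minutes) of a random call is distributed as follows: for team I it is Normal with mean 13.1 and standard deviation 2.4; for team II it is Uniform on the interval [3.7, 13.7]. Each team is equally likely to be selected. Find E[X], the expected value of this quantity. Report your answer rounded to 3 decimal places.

10.900

Component means — I: 13.1; II: 8.7.
E[X] = 0.5·13.1 + 0.5·8.7 = 10.9.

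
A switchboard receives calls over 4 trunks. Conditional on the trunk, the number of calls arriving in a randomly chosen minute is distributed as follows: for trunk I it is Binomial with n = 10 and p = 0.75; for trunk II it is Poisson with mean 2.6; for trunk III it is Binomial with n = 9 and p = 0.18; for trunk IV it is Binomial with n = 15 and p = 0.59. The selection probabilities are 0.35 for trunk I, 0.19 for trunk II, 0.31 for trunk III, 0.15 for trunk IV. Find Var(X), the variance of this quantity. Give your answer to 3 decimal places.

11.151

Per component, I: μ=7.5, E[X²]=58.125; II: μ=2.6, E[X²]=9.36; III: μ=1.62, E[X²]=3.9528; IV: μ=8.85, E[X²]=81.951.
E[X] = 0.35·7.5 + 0.19·2.6 + 0.31·1.62 + 0.15·8.85 = 4.9487.
E[X²] = 0.35·58.125 + 0.19·9.36 + 0.31·3.9528 + 0.15·81.951 = 35.6402.
Var(X) = E[X²] − (E[X])² = 35.6402 − 24.4896 = 11.1505.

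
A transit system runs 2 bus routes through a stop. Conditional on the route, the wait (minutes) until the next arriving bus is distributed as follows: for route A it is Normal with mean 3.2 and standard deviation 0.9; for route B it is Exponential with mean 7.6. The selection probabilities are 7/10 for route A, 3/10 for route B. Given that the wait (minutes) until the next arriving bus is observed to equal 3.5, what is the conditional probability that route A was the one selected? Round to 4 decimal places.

Likelihoods f(3.5 | ·): A: 0.419315; B: 0.0830199.
Posterior ∝ prior × likelihood. Numerator for A: 0.7·0.419315 = 0.29352.
Normalizing constant: 0.7·0.419315 + 0.3·0.0830199 = 0.318426.
P(A | observation) = 0.29352 / 0.318426 = 0.921784.

0.9218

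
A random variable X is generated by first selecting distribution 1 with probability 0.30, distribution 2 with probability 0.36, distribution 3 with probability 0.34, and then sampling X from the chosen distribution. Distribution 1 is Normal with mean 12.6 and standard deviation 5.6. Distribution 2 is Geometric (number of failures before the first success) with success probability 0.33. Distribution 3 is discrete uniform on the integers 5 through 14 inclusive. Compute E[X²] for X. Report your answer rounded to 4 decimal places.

For each component E[X²] = Var + (mean)², giving 1: 190.12; 2: 10.2746; 3: 98.5.
Overall E[X²] = 0.3·190.12 + 0.36·10.2746 + 0.34·98.5 = 94.2248.

94.2248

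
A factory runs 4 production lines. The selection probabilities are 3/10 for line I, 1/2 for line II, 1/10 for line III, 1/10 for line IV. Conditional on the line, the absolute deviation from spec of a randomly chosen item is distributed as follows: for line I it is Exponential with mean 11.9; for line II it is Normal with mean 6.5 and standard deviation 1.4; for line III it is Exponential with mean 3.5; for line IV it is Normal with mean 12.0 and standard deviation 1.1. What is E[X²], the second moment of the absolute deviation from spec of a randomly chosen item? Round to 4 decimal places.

124.0420

For each component E[X²] = Var + (mean)², giving I: 283.22; II: 44.21; III: 24.5; IV: 145.21.
Overall E[X²] = 0.3·283.22 + 0.5·44.21 + 0.1·24.5 + 0.1·145.21 = 124.042.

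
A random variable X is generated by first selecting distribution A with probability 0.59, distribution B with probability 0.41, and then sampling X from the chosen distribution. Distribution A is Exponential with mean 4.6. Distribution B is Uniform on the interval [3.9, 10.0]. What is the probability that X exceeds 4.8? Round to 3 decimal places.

0.557

Conditional on each component, P(X > 4.8): A: 0.352227; B: 0.852459.
By total probability, P(X > 4.8) = 0.59·0.352227 + 0.41·0.852459 = 0.557322.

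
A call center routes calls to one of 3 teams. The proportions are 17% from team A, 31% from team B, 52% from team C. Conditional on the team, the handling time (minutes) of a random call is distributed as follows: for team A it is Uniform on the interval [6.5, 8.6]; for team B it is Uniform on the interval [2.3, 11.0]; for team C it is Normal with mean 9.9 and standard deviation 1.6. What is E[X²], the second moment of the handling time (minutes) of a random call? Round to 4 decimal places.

77.7136

For each component E[X²] = Var + (mean)², giving A: 57.37; B: 50.53; C: 100.57.
Overall E[X²] = 0.17·57.37 + 0.31·50.53 + 0.52·100.57 = 77.7136.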